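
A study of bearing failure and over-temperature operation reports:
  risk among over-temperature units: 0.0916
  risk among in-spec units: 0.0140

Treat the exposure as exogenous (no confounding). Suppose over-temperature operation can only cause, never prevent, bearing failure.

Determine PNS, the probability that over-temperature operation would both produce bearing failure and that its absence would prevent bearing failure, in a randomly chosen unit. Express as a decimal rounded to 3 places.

PNS ≈ 0.078

Let p₁ = 0.0916, p₀ = 0.014.
Under exogeneity and monotonicity, PNS = p₁ − p₀.
PNS = 0.0916 − 0.014 = 0.0776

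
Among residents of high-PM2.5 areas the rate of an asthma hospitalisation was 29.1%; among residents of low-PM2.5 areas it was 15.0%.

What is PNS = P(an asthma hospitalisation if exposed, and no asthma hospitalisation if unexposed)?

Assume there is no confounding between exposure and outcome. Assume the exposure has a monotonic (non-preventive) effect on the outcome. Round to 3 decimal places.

PNS ≈ 0.141

p₁ = 0.291, p₀ = 0.15.
Under exogeneity and monotonicity, PNS = p₁ − p₀.
PNS = 0.291 − 0.15 = 0.141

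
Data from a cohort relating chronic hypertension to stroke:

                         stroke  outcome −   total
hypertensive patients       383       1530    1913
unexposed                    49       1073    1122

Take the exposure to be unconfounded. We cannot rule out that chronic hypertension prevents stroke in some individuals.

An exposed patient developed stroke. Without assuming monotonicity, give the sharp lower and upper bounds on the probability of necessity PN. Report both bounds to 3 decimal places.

p₁ = P(outcome | exposed) = 383/1913 = 0.20021
p₀ = P(outcome | unexposed) = 49/1122 = 0.043672
Under exogeneity alone the bounds on PN are max{0,(p₁−p₀)/p₁} ≤ PN ≤ min{1,(1−p₀)/p₁}.
  lower = (p₁ − p₀)/p₁ = 0.15654 / 0.20021 ≈ 0.7819
  upper = min{1, (1 − p₀)/p₁} = 0.95633 / 0.20021 ≈ 4.7766 → capped at 1

0.782 ≤ PN ≤ 1.000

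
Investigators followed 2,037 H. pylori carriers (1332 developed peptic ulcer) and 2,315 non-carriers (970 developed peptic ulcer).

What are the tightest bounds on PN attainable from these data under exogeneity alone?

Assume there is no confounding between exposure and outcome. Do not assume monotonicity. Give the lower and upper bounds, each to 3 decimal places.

p₁ = P(outcome | exposed) = 1332/2037 = 0.6539
p₀ = P(outcome | unexposed) = 970/2315 = 0.41901
Under exogeneity alone the bounds on PN are max{0,(p₁−p₀)/p₁} ≤ PN ≤ min{1,(1−p₀)/p₁}.
  lower = (p₁ − p₀)/p₁ = 0.2349 / 0.6539 ≈ 0.3592
  upper = min{1, (1 − p₀)/p₁} = 0.58099 / 0.6539 ≈ 0.8885

0.359 ≤ PN ≤ 0.889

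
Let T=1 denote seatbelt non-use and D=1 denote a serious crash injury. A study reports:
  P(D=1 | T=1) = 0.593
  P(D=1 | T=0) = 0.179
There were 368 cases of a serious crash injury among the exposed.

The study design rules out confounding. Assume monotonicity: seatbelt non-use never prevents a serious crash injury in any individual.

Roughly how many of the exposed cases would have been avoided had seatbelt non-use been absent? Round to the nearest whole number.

Let p₁ = 0.593, p₀ = 0.179.
PN = (p₁ − p₀)/p₁ = (0.593 − 0.179) / 0.593 ≈ 0.69815.
Attributable cases ≈ PN × (exposed cases) = 0.69815 × 368 ≈ 256.92.

about 257 cases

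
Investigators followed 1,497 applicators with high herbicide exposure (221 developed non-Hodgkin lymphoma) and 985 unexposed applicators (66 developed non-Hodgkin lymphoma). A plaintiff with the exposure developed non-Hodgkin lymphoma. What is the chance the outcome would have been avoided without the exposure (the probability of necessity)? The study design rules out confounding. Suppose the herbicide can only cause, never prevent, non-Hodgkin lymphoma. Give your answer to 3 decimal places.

PN ≈ 0.546

p₁ = P(outcome | exposed) = 221/1497 = 0.14763
p₀ = P(outcome | unexposed) = 66/985 = 0.067005
Under exogeneity and monotonicity, PN = (p₁ − p₀) / p₁.
PN = (0.14763 − 0.067005) / 0.14763 = 0.080624 / 0.14763 ≈ 0.5461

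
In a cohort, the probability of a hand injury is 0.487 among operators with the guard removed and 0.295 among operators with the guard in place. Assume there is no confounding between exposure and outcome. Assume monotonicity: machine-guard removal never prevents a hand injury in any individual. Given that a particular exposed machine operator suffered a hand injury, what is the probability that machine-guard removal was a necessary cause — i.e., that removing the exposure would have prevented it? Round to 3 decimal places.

Let p₁ = 0.487, p₀ = 0.295.
Under exogeneity and monotonicity, PN = (p₁ − p₀) / p₁.
PN = (0.487 − 0.295) / 0.487 = 0.192 / 0.487 ≈ 0.3943

PN ≈ 0.394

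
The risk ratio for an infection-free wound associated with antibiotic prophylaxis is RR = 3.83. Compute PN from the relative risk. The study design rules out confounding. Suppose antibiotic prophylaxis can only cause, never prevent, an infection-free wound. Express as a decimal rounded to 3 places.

Under exogeneity and monotonicity, PN = (RR − 1) / RR = 1 − 1/RR.
PN = (3.83 − 1) / 3.83 = 2.83 / 3.83 ≈ 0.7389

PN ≈ 0.739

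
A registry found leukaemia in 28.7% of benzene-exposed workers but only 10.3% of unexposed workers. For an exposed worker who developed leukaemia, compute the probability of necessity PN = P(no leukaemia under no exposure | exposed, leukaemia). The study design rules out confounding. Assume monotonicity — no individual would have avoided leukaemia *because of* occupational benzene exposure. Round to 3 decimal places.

PN ≈ 0.641

p₁ = 0.287, p₀ = 0.103.
Under exogeneity and monotonicity, PN = (p₁ − p₀) / p₁.
PN = (0.287 − 0.103) / 0.287 = 0.184 / 0.287 ≈ 0.6411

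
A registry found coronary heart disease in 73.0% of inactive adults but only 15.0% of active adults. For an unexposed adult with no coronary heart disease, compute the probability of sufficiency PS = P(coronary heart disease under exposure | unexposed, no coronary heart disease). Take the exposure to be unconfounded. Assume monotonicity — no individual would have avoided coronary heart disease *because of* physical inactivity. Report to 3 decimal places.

p₁ = 0.73, p₀ = 0.15.
Under exogeneity and monotonicity, PS = (p₁ − p₀) / (1 − p₀).
PS = (0.73 − 0.15) / (1 − 0.15) = 0.58 / 0.85 ≈ 0.6824

PS ≈ 0.682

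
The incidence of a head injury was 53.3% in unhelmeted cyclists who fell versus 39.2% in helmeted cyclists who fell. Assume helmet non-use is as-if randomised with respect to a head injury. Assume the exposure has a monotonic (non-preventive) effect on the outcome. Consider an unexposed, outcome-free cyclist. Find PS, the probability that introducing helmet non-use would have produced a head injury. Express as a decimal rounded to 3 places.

PS ≈ 0.232

p₁ = 0.533, p₀ = 0.392.
Under exogeneity and monotonicity, PS = (p₁ − p₀) / (1 − p₀).
PS = (0.533 − 0.392) / (1 − 0.392) = 0.141 / 0.608 ≈ 0.2319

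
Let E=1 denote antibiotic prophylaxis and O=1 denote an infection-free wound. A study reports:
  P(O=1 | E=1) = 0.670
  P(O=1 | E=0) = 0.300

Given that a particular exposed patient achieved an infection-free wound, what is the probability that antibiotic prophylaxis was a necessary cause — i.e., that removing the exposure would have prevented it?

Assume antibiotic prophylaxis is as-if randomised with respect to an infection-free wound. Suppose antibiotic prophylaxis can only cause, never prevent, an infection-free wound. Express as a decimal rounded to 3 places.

PN ≈ 0.552

Let p₁ = 0.67, p₀ = 0.3.
Under exogeneity and monotonicity, PN = (p₁ − p₀) / p₁.
PN = (0.67 − 0.3) / 0.67 = 0.37 / 0.67 ≈ 0.5522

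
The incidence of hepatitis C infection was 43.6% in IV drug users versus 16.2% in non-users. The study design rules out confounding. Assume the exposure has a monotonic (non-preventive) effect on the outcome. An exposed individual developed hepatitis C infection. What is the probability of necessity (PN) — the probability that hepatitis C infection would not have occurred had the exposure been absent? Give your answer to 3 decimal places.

PN ≈ 0.628

p₁ = 0.436, p₀ = 0.162.
Under exogeneity and monotonicity, PN = (p₁ − p₀) / p₁.
PN = (0.436 − 0.162) / 0.436 = 0.274 / 0.436 ≈ 0.6284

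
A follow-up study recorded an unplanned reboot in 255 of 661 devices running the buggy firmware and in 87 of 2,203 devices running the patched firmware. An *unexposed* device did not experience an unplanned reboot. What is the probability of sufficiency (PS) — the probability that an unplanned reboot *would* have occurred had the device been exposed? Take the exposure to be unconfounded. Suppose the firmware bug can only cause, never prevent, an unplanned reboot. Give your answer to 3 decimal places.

PS ≈ 0.361

p₁ = P(outcome | exposed) = 255/661 = 0.38578
p₀ = P(outcome | unexposed) = 87/2203 = 0.039492
Under exogeneity and monotonicity, PS = (p₁ − p₀) / (1 − p₀).
PS = (0.38578 − 0.039492) / (1 − 0.039492) = 0.34629 / 0.96051 ≈ 0.3605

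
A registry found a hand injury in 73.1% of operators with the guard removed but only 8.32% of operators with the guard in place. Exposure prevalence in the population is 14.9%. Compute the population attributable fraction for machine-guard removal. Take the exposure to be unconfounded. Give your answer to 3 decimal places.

PAF ≈ 0.537

p₁ = 0.731, p₀ = 0.0832.
Overall risk P(Y=1) = π·p₁ + (1−π)·p₀ = 0.149×0.731 + 0.851×0.0832 = 0.17972.
Under exogeneity, PAF = [P(Y=1) − p₀] / P(Y=1).
PAF = (0.17972 − 0.0832) / 0.17972 ≈ 0.5371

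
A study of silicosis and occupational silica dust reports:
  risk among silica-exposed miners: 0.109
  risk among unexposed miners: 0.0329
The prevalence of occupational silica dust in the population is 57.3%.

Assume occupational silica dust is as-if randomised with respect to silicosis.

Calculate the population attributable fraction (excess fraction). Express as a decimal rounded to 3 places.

PAF ≈ 0.570

Let p₁ = 0.109, p₀ = 0.0329.
Overall risk P(Y=1) = π·p₁ + (1−π)·p₀ = 0.573×0.109 + 0.427×0.0329 = 0.076505.
Under exogeneity, PAF = [P(Y=1) − p₀] / P(Y=1).
PAF = (0.076505 − 0.0329) / 0.076505 ≈ 0.5700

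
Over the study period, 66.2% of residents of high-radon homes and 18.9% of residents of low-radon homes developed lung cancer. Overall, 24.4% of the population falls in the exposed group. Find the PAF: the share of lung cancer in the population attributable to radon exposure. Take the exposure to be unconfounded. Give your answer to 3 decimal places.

p₁ = 0.662, p₀ = 0.189.
Overall risk P(Y=1) = π·p₁ + (1−π)·p₀ = 0.244×0.662 + 0.756×0.189 = 0.30441.
Under exogeneity, PAF = [P(Y=1) − p₀] / P(Y=1).
PAF = (0.30441 − 0.189) / 0.30441 ≈ 0.3791

PAF ≈ 0.379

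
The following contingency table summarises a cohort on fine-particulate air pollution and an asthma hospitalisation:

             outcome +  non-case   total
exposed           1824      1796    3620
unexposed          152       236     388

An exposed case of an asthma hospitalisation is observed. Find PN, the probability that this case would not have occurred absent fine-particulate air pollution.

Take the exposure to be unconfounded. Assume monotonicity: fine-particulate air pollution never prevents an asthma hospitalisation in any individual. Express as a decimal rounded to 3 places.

p₁ = P(outcome | exposed) = 1824/3620 = 0.50387
p₀ = P(outcome | unexposed) = 152/388 = 0.39175
Under exogeneity and monotonicity, PN = (p₁ − p₀)/p₁.
PN = (0.50387 − 0.39175) / 0.50387 ≈ 0.2225

PN ≈ 0.223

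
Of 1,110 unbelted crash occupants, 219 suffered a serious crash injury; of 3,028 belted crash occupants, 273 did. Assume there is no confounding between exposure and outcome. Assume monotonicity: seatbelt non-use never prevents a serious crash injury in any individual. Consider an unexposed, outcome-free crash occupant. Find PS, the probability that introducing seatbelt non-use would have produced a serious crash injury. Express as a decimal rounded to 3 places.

PS ≈ 0.118

p₁ = P(outcome | exposed) = 219/1110 = 0.1973
p₀ = P(outcome | unexposed) = 273/3028 = 0.090159
Under exogeneity and monotonicity, PS = (p₁ − p₀) / (1 − p₀).
PS = (0.1973 − 0.090159) / (1 − 0.090159) = 0.10714 / 0.90984 ≈ 0.1178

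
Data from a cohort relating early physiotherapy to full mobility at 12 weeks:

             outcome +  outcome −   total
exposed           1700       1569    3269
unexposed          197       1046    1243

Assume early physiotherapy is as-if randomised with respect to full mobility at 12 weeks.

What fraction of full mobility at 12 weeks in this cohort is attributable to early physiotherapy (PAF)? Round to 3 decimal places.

p₁ = P(outcome | exposed) = 1700/3269 = 0.52004
p₀ = P(outcome | unexposed) = 197/1243 = 0.15849
Exposure prevalence π = 3269/4512 = 0.72451; overall risk P(Y=1) = 0.42043.
Under exogeneity, PAF = [P(Y=1) − p₀]/P(Y=1).
PAF = (0.42043 − 0.15849) / 0.42043 ≈ 0.6230

PAF ≈ 0.623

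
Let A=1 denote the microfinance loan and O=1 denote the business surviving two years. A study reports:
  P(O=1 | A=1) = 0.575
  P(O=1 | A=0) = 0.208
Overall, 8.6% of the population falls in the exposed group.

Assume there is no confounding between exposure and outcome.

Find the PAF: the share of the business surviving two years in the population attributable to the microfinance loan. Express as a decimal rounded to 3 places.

PAF ≈ 0.132

Let p₁ = 0.575, p₀ = 0.208.
Overall risk P(Y=1) = π·p₁ + (1−π)·p₀ = 0.086×0.575 + 0.914×0.208 = 0.23956.
Under exogeneity, PAF = [P(Y=1) − p₀] / P(Y=1).
PAF = (0.23956 − 0.208) / 0.23956 ≈ 0.1317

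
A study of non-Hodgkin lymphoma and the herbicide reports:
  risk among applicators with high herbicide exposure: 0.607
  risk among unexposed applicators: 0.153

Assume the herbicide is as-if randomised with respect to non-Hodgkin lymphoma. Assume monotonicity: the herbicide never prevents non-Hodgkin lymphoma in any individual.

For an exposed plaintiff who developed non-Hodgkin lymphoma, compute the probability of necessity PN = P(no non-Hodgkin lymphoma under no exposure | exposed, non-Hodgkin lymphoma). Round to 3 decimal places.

Let p₁ = 0.607, p₀ = 0.153.
Under exogeneity and monotonicity, PN = (p₁ − p₀) / p₁.
PN = (0.607 − 0.153) / 0.607 = 0.454 / 0.607 ≈ 0.7479

PN ≈ 0.748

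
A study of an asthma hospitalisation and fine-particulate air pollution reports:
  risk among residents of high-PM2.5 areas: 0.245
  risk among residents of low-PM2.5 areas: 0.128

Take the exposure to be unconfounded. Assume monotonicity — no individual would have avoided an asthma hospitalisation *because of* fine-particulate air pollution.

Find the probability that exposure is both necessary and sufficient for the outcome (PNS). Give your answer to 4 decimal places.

PNS ≈ 0.1170

Let p₁ = 0.245, p₀ = 0.128.
Under exogeneity and monotonicity, PNS = p₁ − p₀.
PNS = 0.245 − 0.128 = 0.117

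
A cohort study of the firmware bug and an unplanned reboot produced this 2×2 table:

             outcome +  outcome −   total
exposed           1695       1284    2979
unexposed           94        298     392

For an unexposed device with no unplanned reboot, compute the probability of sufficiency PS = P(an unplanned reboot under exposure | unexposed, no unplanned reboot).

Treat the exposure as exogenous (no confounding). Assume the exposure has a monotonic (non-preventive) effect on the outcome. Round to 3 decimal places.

p₁ = P(outcome | exposed) = 1695/2979 = 0.56898
p₀ = P(outcome | unexposed) = 94/392 = 0.2398
Under exogeneity and monotonicity, PS = (p₁ − p₀) / (1 − p₀).
PS = (0.56898 − 0.2398) / (1 − 0.2398) = 0.32919 / 0.7602 ≈ 0.4330

PS ≈ 0.433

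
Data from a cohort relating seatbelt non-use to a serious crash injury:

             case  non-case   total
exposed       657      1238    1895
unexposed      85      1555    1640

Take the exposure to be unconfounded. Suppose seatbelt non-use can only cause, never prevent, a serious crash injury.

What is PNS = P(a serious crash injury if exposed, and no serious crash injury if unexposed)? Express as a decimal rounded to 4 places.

PNS ≈ 0.2949

p₁ = P(outcome | exposed) = 657/1895 = 0.3467
p₀ = P(outcome | unexposed) = 85/1640 = 0.051829
Under exogeneity and monotonicity, PNS = p₁ − p₀.
PNS = 0.3467 − 0.051829 = 0.29487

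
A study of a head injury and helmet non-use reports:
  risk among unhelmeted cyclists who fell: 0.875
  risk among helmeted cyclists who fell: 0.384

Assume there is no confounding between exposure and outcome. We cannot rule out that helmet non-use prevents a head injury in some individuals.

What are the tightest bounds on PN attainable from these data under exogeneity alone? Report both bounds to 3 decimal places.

0.561 ≤ PN ≤ 0.704

Let p₁ = 0.875, p₀ = 0.384.
Under exogeneity alone the bounds on PN are max{0,(p₁−p₀)/p₁} ≤ PN ≤ min{1,(1−p₀)/p₁}.
  lower = (p₁ − p₀)/p₁ = 0.491 / 0.875 ≈ 0.5611
  upper = min{1, (1 − p₀)/p₁} = 0.616 / 0.875 ≈ 0.7040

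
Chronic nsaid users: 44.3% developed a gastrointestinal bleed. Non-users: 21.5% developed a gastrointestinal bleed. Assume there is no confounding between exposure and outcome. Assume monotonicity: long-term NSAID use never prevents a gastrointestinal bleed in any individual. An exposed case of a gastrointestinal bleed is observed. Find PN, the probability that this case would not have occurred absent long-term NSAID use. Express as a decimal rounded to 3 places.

p₁ = 0.443, p₀ = 0.215.
Under exogeneity and monotonicity, PN = (p₁ − p₀) / p₁.
PN = (0.443 − 0.215) / 0.443 = 0.228 / 0.443 ≈ 0.5147

PN ≈ 0.515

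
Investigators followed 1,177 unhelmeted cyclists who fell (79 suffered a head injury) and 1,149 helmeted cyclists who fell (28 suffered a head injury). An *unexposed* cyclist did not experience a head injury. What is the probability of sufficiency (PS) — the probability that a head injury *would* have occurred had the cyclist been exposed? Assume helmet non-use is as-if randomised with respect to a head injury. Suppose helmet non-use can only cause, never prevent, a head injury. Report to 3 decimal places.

PS ≈ 0.044

p₁ = P(outcome | exposed) = 79/1177 = 0.06712
p₀ = P(outcome | unexposed) = 28/1149 = 0.024369
Under exogeneity and monotonicity, PS = (p₁ − p₀) / (1 − p₀).
PS = (0.06712 − 0.024369) / (1 − 0.024369) = 0.042751 / 0.97563 ≈ 0.0438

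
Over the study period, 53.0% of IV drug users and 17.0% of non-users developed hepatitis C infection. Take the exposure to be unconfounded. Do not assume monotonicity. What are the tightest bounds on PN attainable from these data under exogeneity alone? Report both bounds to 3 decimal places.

0.679 ≤ PN ≤ 1.000

p₁ = 0.53, p₀ = 0.17.
Under exogeneity alone the bounds on PN are max{0,(p₁−p₀)/p₁} ≤ PN ≤ min{1,(1−p₀)/p₁}.
  lower = (p₁ − p₀)/p₁ = 0.36 / 0.53 ≈ 0.6792
  upper = min{1, (1 − p₀)/p₁} = 0.83 / 0.53 ≈ 1.5660 → capped at 1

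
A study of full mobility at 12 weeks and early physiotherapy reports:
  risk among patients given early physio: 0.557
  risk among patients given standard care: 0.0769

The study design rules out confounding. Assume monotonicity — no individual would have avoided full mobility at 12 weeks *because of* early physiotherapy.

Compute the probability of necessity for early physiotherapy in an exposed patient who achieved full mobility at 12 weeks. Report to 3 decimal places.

PN ≈ 0.862

Let p₁ = 0.557, p₀ = 0.0769.
Under exogeneity and monotonicity, PN = (p₁ − p₀) / p₁.
PN = (0.557 − 0.0769) / 0.557 = 0.4801 / 0.557 ≈ 0.8619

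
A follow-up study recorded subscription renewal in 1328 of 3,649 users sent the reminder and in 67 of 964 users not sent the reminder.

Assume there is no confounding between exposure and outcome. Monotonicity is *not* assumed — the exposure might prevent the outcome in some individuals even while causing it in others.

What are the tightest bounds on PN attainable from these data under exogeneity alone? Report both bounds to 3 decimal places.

0.809 ≤ PN ≤ 1.000

p₁ = P(outcome | exposed) = 1328/3649 = 0.36394
p₀ = P(outcome | unexposed) = 67/964 = 0.069502
Under exogeneity alone the bounds on PN are max{0,(p₁−p₀)/p₁} ≤ PN ≤ min{1,(1−p₀)/p₁}.
  lower = (p₁ − p₀)/p₁ = 0.29443 / 0.36394 ≈ 0.8090
  upper = min{1, (1 − p₀)/p₁} = 0.9305 / 0.36394 ≈ 2.5568 → capped at 1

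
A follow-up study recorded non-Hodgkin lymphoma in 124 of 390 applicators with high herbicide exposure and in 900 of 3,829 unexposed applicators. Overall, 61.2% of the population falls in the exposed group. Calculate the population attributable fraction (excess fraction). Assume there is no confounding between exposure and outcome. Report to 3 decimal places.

PAF ≈ 0.178

p₁ = P(outcome | exposed) = 124/390 = 0.31795
p₀ = P(outcome | unexposed) = 900/3829 = 0.23505
Overall risk P(Y=1) = π·p₁ + (1−π)·p₀ = 0.612×0.31795 + 0.388×0.23505 = 0.28578.
Under exogeneity, PAF = [P(Y=1) − p₀] / P(Y=1).
PAF = (0.28578 − 0.23505) / 0.28578 ≈ 0.1775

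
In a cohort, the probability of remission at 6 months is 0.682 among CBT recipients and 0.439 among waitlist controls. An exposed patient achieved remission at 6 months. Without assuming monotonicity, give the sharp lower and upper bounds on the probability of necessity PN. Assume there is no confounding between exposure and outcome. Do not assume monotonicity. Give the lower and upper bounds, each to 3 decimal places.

0.356 ≤ PN ≤ 0.823

Let p₁ = 0.682, p₀ = 0.439.
Under exogeneity alone the bounds on PN are max{0,(p₁−p₀)/p₁} ≤ PN ≤ min{1,(1−p₀)/p₁}.
  lower = (p₁ − p₀)/p₁ = 0.243 / 0.682 ≈ 0.3563
  upper = min{1, (1 − p₀)/p₁} = 0.561 / 0.682 ≈ 0.8226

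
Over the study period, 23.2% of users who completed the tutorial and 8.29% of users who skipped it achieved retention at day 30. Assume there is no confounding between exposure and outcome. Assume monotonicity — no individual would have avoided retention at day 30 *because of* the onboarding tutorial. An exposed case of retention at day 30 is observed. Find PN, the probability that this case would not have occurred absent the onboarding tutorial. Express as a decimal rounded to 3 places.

PN ≈ 0.643

p₁ = 0.232, p₀ = 0.0829.
Under exogeneity and monotonicity, PN = (p₁ − p₀) / p₁.
PN = (0.232 − 0.0829) / 0.232 = 0.1491 / 0.232 ≈ 0.6427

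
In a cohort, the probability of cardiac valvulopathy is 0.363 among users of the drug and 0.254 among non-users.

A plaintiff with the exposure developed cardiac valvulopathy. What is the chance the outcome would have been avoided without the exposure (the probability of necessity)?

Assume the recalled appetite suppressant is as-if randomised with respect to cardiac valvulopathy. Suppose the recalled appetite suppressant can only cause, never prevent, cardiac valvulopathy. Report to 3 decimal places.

PN ≈ 0.300

Let p₁ = 0.363, p₀ = 0.254.
Under exogeneity and monotonicity, PN = (p₁ − p₀) / p₁.
PN = (0.363 − 0.254) / 0.363 = 0.109 / 0.363 ≈ 0.3003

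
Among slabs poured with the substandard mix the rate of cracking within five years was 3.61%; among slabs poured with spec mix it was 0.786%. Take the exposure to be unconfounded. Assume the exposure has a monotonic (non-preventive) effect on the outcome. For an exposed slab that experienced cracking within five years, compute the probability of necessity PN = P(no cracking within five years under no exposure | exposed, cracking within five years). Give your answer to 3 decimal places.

p₁ = 0.0361, p₀ = 0.00786.
Under exogeneity and monotonicity, PN = (p₁ − p₀) / p₁.
PN = (0.0361 − 0.00786) / 0.0361 = 0.02824 / 0.0361 ≈ 0.7823

PN ≈ 0.782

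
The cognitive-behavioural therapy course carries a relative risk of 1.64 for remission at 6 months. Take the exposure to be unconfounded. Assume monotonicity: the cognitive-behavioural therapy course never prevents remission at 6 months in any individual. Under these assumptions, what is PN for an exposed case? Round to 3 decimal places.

PN ≈ 0.390

Under exogeneity and monotonicity, PN = (RR − 1) / RR = 1 − 1/RR.
PN = (1.64 − 1) / 1.64 = 0.64 / 1.64 ≈ 0.3902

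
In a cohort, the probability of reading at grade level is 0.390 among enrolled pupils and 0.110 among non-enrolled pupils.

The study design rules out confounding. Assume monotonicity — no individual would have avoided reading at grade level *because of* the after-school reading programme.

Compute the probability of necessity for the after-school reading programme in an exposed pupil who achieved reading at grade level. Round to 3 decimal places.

PN ≈ 0.718

Let p₁ = 0.39, p₀ = 0.11.
Under exogeneity and monotonicity, PN = (p₁ − p₀) / p₁.
PN = (0.39 − 0.11) / 0.39 = 0.28 / 0.39 ≈ 0.7179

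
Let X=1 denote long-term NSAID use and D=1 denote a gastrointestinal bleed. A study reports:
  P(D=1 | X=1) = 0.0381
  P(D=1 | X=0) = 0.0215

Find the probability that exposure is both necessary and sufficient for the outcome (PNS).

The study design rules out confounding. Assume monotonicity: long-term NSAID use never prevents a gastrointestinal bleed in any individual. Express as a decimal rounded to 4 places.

Let p₁ = 0.0381, p₀ = 0.0215.
Under exogeneity and monotonicity, PNS = p₁ − p₀.
PNS = 0.0381 − 0.0215 = 0.0166

PNS ≈ 0.0166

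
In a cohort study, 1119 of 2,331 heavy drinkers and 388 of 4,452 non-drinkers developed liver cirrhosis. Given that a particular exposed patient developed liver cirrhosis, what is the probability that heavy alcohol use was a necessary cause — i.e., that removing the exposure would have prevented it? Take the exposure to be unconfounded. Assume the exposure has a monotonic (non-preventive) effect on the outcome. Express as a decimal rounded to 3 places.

PN ≈ 0.818

p₁ = P(outcome | exposed) = 1119/2331 = 0.48005
p₀ = P(outcome | unexposed) = 388/4452 = 0.087152
Under exogeneity and monotonicity, PN = (p₁ − p₀) / p₁.
PN = (0.48005 − 0.087152) / 0.48005 = 0.3929 / 0.48005 ≈ 0.8185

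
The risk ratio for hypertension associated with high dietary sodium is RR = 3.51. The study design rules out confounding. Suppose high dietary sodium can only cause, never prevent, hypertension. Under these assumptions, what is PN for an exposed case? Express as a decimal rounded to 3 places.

Under exogeneity and monotonicity, PN = (RR − 1) / RR = 1 − 1/RR.
PN = (3.51 − 1) / 3.51 = 2.51 / 3.51 ≈ 0.7151

PN ≈ 0.715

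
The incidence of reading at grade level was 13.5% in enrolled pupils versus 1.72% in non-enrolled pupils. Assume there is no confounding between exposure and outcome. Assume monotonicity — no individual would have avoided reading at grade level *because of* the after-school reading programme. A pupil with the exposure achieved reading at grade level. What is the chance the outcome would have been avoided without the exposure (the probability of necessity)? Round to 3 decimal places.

p₁ = 0.135, p₀ = 0.0172.
Under exogeneity and monotonicity, PN = (p₁ − p₀) / p₁.
PN = (0.135 − 0.0172) / 0.135 = 0.1178 / 0.135 ≈ 0.8726

PN ≈ 0.873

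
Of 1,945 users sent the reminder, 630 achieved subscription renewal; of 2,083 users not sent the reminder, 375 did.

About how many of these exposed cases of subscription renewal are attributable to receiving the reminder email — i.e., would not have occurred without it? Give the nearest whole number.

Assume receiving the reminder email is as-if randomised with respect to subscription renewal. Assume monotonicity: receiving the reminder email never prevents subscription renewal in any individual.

about 280 cases

p₁ = P(outcome | exposed) = 630/1945 = 0.32391
p₀ = P(outcome | unexposed) = 375/2083 = 0.18003
PN = (p₁ − p₀)/p₁ = (0.32391 − 0.18003) / 0.32391 ≈ 0.44420.
Attributable cases ≈ PN × (exposed cases) = 0.44420 × 630 ≈ 279.84.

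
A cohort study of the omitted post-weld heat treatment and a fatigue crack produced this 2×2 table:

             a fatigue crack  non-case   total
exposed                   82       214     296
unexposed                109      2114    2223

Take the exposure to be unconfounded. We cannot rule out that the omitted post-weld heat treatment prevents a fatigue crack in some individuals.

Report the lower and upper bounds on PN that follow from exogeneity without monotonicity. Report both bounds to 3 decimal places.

p₁ = P(outcome | exposed) = 82/296 = 0.27703
p₀ = P(outcome | unexposed) = 109/2223 = 0.049033
Under exogeneity alone the bounds on PN are max{0,(p₁−p₀)/p₁} ≤ PN ≤ min{1,(1−p₀)/p₁}.
  lower = (p₁ − p₀)/p₁ = 0.22799 / 0.27703 ≈ 0.8230
  upper = min{1, (1 − p₀)/p₁} = 0.95097 / 0.27703 ≈ 3.4328 → capped at 1

0.823 ≤ PN ≤ 1.000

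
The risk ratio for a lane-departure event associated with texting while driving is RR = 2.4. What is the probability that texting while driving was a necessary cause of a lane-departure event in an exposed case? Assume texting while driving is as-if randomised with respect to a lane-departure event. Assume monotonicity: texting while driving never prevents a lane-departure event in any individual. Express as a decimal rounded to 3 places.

PN ≈ 0.583

Under exogeneity and monotonicity, PN = (RR − 1) / RR = 1 − 1/RR.
PN = (2.4 − 1) / 2.4 = 1.4 / 2.4 ≈ 0.5833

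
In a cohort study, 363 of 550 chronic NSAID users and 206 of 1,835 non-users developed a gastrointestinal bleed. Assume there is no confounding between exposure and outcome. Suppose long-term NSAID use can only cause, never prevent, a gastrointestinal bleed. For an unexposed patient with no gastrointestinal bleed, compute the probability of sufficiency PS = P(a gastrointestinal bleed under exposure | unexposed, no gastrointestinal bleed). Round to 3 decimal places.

p₁ = P(outcome | exposed) = 363/550 = 0.66
p₀ = P(outcome | unexposed) = 206/1835 = 0.11226
Under exogeneity and monotonicity, PS = (p₁ − p₀) / (1 − p₀).
PS = (0.66 − 0.11226) / (1 − 0.11226) = 0.54774 / 0.88774 ≈ 0.6170

PS ≈ 0.617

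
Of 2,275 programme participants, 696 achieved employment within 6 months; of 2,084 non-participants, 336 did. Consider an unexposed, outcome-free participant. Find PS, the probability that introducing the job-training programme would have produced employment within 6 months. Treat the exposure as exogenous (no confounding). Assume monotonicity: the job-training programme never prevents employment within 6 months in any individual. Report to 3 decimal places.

PS ≈ 0.173

p₁ = P(outcome | exposed) = 696/2275 = 0.30593
p₀ = P(outcome | unexposed) = 336/2084 = 0.16123
Under exogeneity and monotonicity, PS = (p₁ − p₀) / (1 − p₀).
PS = (0.30593 − 0.16123) / (1 − 0.16123) = 0.14471 / 0.83877 ≈ 0.1725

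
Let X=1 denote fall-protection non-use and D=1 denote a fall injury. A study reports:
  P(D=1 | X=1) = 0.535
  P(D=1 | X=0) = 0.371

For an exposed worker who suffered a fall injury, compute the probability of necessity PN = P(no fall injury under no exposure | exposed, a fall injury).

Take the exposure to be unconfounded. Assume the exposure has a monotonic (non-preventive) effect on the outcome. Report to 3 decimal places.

PN ≈ 0.307

Let p₁ = 0.535, p₀ = 0.371.
Under exogeneity and monotonicity, PN = (p₁ − p₀) / p₁.
PN = (0.535 − 0.371) / 0.535 = 0.164 / 0.535 ≈ 0.3065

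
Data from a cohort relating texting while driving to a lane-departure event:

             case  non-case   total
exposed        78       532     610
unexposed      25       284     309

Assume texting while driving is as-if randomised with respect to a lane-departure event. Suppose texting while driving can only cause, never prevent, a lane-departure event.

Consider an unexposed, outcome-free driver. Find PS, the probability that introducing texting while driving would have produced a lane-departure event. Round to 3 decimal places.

p₁ = P(outcome | exposed) = 78/610 = 0.12787
p₀ = P(outcome | unexposed) = 25/309 = 0.080906
Under exogeneity and monotonicity, PS = (p₁ − p₀)/(1 − p₀).
PS = (0.12787 − 0.080906) / 0.91909 ≈ 0.0511

PS ≈ 0.051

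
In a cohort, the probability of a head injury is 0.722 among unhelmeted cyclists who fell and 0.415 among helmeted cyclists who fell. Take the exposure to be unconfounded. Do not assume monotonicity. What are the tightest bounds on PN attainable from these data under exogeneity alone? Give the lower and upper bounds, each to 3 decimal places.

0.425 ≤ PN ≤ 0.810

Let p₁ = 0.722, p₀ = 0.415.
Under exogeneity alone the bounds on PN are max{0,(p₁−p₀)/p₁} ≤ PN ≤ min{1,(1−p₀)/p₁}.
  lower = (p₁ − p₀)/p₁ = 0.307 / 0.722 ≈ 0.4252
  upper = min{1, (1 − p₀)/p₁} = 0.585 / 0.722 ≈ 0.8102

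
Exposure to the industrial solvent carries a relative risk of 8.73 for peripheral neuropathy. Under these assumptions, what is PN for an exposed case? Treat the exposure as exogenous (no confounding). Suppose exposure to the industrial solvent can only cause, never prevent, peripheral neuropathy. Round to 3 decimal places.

Under exogeneity and monotonicity, PN = (RR − 1) / RR = 1 − 1/RR.
PN = (8.73 − 1) / 8.73 = 7.73 / 8.73 ≈ 0.8855

PN ≈ 0.885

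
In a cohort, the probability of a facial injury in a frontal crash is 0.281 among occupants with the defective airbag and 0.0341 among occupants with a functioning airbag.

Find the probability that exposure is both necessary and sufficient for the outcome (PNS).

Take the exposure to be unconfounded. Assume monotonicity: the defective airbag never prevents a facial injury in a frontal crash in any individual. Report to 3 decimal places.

Let p₁ = 0.281, p₀ = 0.0341.
Under exogeneity and monotonicity, PNS = p₁ − p₀.
PNS = 0.281 − 0.0341 = 0.2469

PNS ≈ 0.247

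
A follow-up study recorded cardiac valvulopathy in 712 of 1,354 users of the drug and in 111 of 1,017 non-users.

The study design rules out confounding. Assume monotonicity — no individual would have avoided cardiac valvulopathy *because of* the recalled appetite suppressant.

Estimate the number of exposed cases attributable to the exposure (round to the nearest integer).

about 564 cases

p₁ = P(outcome | exposed) = 712/1354 = 0.52585
p₀ = P(outcome | unexposed) = 111/1017 = 0.10914
PN = (p₁ − p₀)/p₁ = (0.52585 − 0.10914) / 0.52585 ≈ 0.79244.
Attributable cases ≈ PN × (exposed cases) = 0.79244 × 712 ≈ 564.22.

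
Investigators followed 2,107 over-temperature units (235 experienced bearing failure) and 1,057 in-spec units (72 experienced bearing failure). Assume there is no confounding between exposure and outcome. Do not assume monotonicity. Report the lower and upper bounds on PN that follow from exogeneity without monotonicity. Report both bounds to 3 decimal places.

p₁ = P(outcome | exposed) = 235/2107 = 0.11153
p₀ = P(outcome | unexposed) = 72/1057 = 0.068117
Under exogeneity alone the bounds on PN are max{0,(p₁−p₀)/p₁} ≤ PN ≤ min{1,(1−p₀)/p₁}.
  lower = (p₁ − p₀)/p₁ = 0.043416 / 0.11153 ≈ 0.3893
  upper = min{1, (1 − p₀)/p₁} = 0.93188 / 0.11153 ≈ 8.3552 → capped at 1

0.389 ≤ PN ≤ 1.000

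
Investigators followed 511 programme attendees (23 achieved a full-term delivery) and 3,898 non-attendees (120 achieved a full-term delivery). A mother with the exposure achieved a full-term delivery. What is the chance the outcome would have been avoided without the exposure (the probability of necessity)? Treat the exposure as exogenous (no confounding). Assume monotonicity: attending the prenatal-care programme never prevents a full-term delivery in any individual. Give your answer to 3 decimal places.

p₁ = P(outcome | exposed) = 23/511 = 0.04501
p₀ = P(outcome | unexposed) = 120/3898 = 0.030785
Under exogeneity and monotonicity, PN = (p₁ − p₀) / p₁.
PN = (0.04501 − 0.030785) / 0.04501 = 0.014225 / 0.04501 ≈ 0.3160

PN ≈ 0.316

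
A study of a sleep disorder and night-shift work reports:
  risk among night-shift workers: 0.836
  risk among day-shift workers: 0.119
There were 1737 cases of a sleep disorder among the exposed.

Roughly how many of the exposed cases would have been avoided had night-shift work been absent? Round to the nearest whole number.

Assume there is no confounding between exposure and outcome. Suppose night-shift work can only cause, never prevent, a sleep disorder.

Let p₁ = 0.836, p₀ = 0.119.
PN = (p₁ − p₀)/p₁ = (0.836 − 0.119) / 0.836 ≈ 0.85766.
Attributable cases ≈ PN × (exposed cases) = 0.85766 × 1737 ≈ 1489.75.

about 1490 cases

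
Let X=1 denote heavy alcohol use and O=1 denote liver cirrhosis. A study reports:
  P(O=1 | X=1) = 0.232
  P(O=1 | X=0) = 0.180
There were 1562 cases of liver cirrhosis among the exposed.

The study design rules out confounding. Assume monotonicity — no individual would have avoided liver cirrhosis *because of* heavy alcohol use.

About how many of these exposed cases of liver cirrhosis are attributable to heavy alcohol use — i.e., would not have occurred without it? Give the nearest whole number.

Let p₁ = 0.232, p₀ = 0.18.
PN = (p₁ − p₀)/p₁ = (0.232 − 0.18) / 0.232 ≈ 0.22414.
Attributable cases ≈ PN × (exposed cases) = 0.22414 × 1562 ≈ 350.10.

about 350 cases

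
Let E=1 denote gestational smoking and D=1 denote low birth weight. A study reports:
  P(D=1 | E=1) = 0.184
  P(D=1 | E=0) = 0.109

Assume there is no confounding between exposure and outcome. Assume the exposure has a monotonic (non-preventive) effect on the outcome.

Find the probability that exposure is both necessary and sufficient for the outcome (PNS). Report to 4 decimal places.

PNS ≈ 0.0750

Let p₁ = 0.184, p₀ = 0.109.
Under exogeneity and monotonicity, PNS = p₁ − p₀.
PNS = 0.184 − 0.109 = 0.075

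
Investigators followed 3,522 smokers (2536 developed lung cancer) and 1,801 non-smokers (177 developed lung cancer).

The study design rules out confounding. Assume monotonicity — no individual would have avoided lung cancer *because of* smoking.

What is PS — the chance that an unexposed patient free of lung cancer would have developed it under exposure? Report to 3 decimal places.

PS ≈ 0.690

p₁ = P(outcome | exposed) = 2536/3522 = 0.72005
p₀ = P(outcome | unexposed) = 177/1801 = 0.098279
Under exogeneity and monotonicity, PS = (p₁ − p₀) / (1 − p₀).
PS = (0.72005 − 0.098279) / (1 − 0.098279) = 0.62177 / 0.90172 ≈ 0.6895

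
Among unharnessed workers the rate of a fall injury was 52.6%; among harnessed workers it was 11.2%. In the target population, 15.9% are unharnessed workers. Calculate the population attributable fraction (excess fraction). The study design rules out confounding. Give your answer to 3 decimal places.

p₁ = 0.526, p₀ = 0.112.
Overall risk P(Y=1) = π·p₁ + (1−π)·p₀ = 0.159×0.526 + 0.841×0.112 = 0.17783.
Under exogeneity, PAF = [P(Y=1) − p₀] / P(Y=1).
PAF = (0.17783 − 0.112) / 0.17783 ≈ 0.3702

PAF ≈ 0.370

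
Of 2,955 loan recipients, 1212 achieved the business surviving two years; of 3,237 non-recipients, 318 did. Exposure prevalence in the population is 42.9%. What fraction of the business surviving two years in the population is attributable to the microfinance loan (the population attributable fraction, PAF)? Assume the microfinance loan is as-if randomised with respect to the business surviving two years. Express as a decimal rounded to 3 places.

p₁ = P(outcome | exposed) = 1212/2955 = 0.41015
p₀ = P(outcome | unexposed) = 318/3237 = 0.098239
Overall risk P(Y=1) = π·p₁ + (1−π)·p₀ = 0.429×0.41015 + 0.571×0.098239 = 0.23205.
Under exogeneity, PAF = [P(Y=1) − p₀] / P(Y=1).
PAF = (0.23205 − 0.098239) / 0.23205 ≈ 0.5766

PAF ≈ 0.577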